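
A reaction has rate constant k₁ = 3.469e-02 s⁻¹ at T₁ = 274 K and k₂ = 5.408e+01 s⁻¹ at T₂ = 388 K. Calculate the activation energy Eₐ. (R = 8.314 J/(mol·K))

57.0 kJ/mol

Step 1: Use the two-temperature Arrhenius form: ln(k₂/k₁) = -Eₐ/R × (1/T₂ - 1/T₁)
Step 2: ln(k₂/k₁) = ln(5.408e+01/3.469e-02) = ln(1558.95) = 7.35177
Step 3: 1/T₂ - 1/T₁ = 1/388 - 1/274 = -1.072315e-03 K⁻¹
Step 4: Eₐ = -R × ln(k₂/k₁) / (1/T₂ - 1/T₁) = -8.314 × 7.35177 / -1.072315e-03
Step 5: Eₐ = 5.7001e+04 J/mol = 57.0 kJ/mol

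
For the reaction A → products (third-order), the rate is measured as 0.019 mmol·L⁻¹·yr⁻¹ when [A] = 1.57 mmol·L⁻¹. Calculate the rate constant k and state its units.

0.00491 (mmol·L⁻¹)⁻²·yr⁻¹

Step 1: rate = k[A]^3, so k = rate / [A]^3.
Step 2: k = 0.019 / (1.57)^3 = 0.019 / 3.87.
Step 3: k = 0.00491 (mmol·L⁻¹)⁻²·yr⁻¹.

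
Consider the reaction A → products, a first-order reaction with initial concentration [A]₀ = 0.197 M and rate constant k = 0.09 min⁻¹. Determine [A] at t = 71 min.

0.0003306 M

Step 1: For a first-order reaction: [A] = [A]₀ × e^(-kt)
Step 2: [A] = 0.197 × e^(-0.09 × 71)
Step 3: [A] = 0.197 × e^(-6.39)
Step 4: [A] = 0.197 × 0.00167826 = 0.0003306 M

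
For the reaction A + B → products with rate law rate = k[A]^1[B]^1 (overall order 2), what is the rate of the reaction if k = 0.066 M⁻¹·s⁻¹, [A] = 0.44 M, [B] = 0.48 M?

0.01394 M/s

Step 1: The rate law is rate = k[A]^1[B]^1, overall order = 1+1 = 2
Step 2: Substitute values: rate = 0.066 × (0.44)^1 × (0.48)^1
Step 3: rate = 0.066 × 0.44 × 0.48 = 0.0139392 M/s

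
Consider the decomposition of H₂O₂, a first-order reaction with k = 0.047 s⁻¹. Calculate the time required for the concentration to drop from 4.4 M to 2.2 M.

14.75 s

Step 1: For first-order: t = ln([H₂O₂]₀/[H₂O₂])/k
Step 2: t = ln(4.4/2.2)/0.047
Step 3: t = ln(2)/0.047
Step 4: t = 0.6931/0.047 = 14.75 s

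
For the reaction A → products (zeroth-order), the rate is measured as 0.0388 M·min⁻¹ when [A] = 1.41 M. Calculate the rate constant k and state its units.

0.0388 M·min⁻¹

Step 1: For a zeroth-order reaction, rate = k (independent of concentration).
Step 2: k = rate = 0.0388 M·min⁻¹.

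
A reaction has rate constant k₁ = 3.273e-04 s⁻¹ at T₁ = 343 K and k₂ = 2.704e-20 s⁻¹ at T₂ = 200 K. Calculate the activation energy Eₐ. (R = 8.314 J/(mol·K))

147.7 kJ/mol

Step 1: Use the two-temperature Arrhenius form: ln(k₂/k₁) = -Eₐ/R × (1/T₂ - 1/T₁)
Step 2: ln(k₂/k₁) = ln(2.704e-20/3.273e-04) = ln(8.26153e-17) = -37.0323
Step 3: 1/T₂ - 1/T₁ = 1/200 - 1/343 = 2.084548e-03 K⁻¹
Step 4: Eₐ = -R × ln(k₂/k₁) / (1/T₂ - 1/T₁) = -8.314 × -37.0323 / 2.084548e-03
Step 5: Eₐ = 1.4770e+05 J/mol = 147.7 kJ/mol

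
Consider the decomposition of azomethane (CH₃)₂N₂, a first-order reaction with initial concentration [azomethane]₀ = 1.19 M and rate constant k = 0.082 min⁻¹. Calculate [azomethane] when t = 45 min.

0.02972 M

Step 1: For a first-order reaction: [azomethane] = [azomethane]₀ × e^(-kt)
Step 2: [azomethane] = 1.19 × e^(-0.082 × 45)
Step 3: [azomethane] = 1.19 × e^(-3.69)
Step 4: [azomethane] = 1.19 × 0.024972 = 0.02972 M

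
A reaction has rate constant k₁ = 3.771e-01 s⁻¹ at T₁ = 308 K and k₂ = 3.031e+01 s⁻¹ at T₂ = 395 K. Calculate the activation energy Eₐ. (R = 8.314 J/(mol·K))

51.0 kJ/mol

Step 1: Use the two-temperature Arrhenius form: ln(k₂/k₁) = -Eₐ/R × (1/T₂ - 1/T₁)
Step 2: ln(k₂/k₁) = ln(3.031e+01/3.771e-01) = ln(80.3766) = 4.38672
Step 3: 1/T₂ - 1/T₁ = 1/395 - 1/308 = -7.151077e-04 K⁻¹
Step 4: Eₐ = -R × ln(k₂/k₁) / (1/T₂ - 1/T₁) = -8.314 × 4.38672 / -7.151077e-04
Step 5: Eₐ = 5.1001e+04 J/mol = 51.0 kJ/mol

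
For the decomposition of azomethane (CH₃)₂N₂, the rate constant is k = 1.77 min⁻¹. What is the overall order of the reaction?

first order (1)

Step 1: The units of k for an nth-order reaction are (concentration)^(1-n)·(time)⁻¹.
Step 2: Here k has units min⁻¹, so the concentration exponent is 0.
Step 3: 1 - n = 0 ⇒ n = 1. The reaction is first order.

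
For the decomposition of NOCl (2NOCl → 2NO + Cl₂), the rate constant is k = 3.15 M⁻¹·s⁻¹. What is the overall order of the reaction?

second order (2)

Step 1: The units of k for an nth-order reaction are (concentration)^(1-n)·(time)⁻¹.
Step 2: Here k has units M⁻¹·s⁻¹, so the concentration exponent is -1.
Step 3: 1 - n = -1 ⇒ n = 2. The reaction is second order.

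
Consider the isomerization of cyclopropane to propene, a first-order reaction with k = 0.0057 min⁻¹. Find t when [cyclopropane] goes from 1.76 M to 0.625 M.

181.6 min

Step 1: For first-order: t = ln([cyclopropane]₀/[cyclopropane])/k
Step 2: t = ln(1.76/0.625)/0.0057
Step 3: t = ln(2.816)/0.0057
Step 4: t = 1.035/0.0057 = 181.6 min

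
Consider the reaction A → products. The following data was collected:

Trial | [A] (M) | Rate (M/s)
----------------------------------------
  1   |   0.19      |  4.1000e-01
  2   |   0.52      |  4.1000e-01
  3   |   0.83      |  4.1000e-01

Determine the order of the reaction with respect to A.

zeroth order (0)

Step 1: Compare trials - when concentration changes, rate stays constant.
Step 2: rate₂/rate₁ = 4.1000e-01/4.1000e-01 = 1
Step 3: [A]₂/[A]₁ = 0.52/0.19 = 2.737
Step 4: Since rate ratio ≈ (conc ratio)^0, the reaction is zeroth order.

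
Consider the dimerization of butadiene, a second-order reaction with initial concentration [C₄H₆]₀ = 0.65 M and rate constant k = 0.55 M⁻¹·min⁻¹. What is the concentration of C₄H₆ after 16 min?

0.09673 M

Step 1: For a second-order reaction: 1/[C₄H₆] = 1/[C₄H₆]₀ + kt
Step 2: 1/[C₄H₆] = 1/0.65 + 0.55 × 16
Step 3: 1/[C₄H₆] = 1.538 + 8.8 = 10.34
Step 4: [C₄H₆] = 1/10.34 = 0.09673 M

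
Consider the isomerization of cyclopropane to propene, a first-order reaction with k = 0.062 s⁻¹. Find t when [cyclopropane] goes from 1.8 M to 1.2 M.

6.54 s

Step 1: For first-order: t = ln([cyclopropane]₀/[cyclopropane])/k
Step 2: t = ln(1.8/1.2)/0.062
Step 3: t = ln(1.5)/0.062
Step 4: t = 0.4055/0.062 = 6.54 s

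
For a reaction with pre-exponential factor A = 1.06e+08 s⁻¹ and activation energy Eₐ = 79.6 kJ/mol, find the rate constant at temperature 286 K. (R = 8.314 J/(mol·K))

3.07e-07 s⁻¹

Step 1: Use the Arrhenius equation: k = A × exp(-Eₐ/RT)
Step 2: Convert Eₐ to J/mol: 79.6 kJ/mol = 79600 J/mol
Step 3: Calculate the exponent: -Eₐ/(RT) = -79600/(8.314 × 286) = -33.47627
Step 4: k = 1.06e+08 × exp(-33.47627)
Step 5: k = 1.06e+08 × 2.89361e-15 = 3.0672e-07 s⁻¹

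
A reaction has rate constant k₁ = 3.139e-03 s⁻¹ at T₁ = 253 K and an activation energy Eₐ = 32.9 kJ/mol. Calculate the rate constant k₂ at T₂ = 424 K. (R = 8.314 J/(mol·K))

1.723e+00 s⁻¹

Step 1: Use the two-temperature Arrhenius form: ln(k₂/k₁) = -Eₐ/R × (1/T₂ - 1/T₁)
Step 2: Convert Eₐ to J/mol: 32.9 kJ/mol = 32900 J/mol
Step 3: 1/T₂ - 1/T₁ = 1/424 - 1/253 = -1.594079e-03 K⁻¹
Step 4: ln(k₂/k₁) = -32900/8.314 × -1.594079e-03 = 6.30806
Step 5: k₂ = k₁ × exp(6.30806) = 3.139e-03 × 5.48979e+02 = 1.723e+00 s⁻¹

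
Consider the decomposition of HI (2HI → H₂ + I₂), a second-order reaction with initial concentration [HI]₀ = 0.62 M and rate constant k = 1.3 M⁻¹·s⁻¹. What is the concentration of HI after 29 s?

0.02544 M

Step 1: For a second-order reaction: 1/[HI] = 1/[HI]₀ + kt
Step 2: 1/[HI] = 1/0.62 + 1.3 × 29
Step 3: 1/[HI] = 1.613 + 37.7 = 39.31
Step 4: [HI] = 1/39.31 = 0.02544 M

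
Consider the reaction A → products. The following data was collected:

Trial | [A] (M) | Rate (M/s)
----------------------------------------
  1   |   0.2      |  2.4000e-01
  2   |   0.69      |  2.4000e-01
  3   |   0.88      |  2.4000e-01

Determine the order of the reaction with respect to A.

zeroth order (0)

Step 1: Compare trials - when concentration changes, rate stays constant.
Step 2: rate₂/rate₁ = 2.4000e-01/2.4000e-01 = 1
Step 3: [A]₂/[A]₁ = 0.69/0.2 = 3.45
Step 4: Since rate ratio ≈ (conc ratio)^0, the reaction is zeroth order.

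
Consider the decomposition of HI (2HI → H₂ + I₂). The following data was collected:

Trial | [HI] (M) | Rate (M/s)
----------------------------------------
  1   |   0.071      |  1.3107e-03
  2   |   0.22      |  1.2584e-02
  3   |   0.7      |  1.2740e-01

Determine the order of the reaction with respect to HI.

second order (2)

Step 1: Compare trials to find order n where rate₂/rate₁ = ([HI]₂/[HI]₁)^n
Step 2: rate₂/rate₁ = 1.2584e-02/1.3107e-03 = 9.601
Step 3: [HI]₂/[HI]₁ = 0.22/0.071 = 3.099
Step 4: n = ln(9.601)/ln(3.099) = 2.00 ≈ 2
Step 5: The reaction is second order in HI.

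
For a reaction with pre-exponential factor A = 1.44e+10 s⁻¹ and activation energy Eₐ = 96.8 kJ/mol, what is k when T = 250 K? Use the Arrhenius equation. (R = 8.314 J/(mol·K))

8.56e-11 s⁻¹

Step 1: Use the Arrhenius equation: k = A × exp(-Eₐ/RT)
Step 2: Convert Eₐ to J/mol: 96.8 kJ/mol = 96800 J/mol
Step 3: Calculate the exponent: -Eₐ/(RT) = -96800/(8.314 × 250) = -46.57205
Step 4: k = 1.44e+10 × exp(-46.57205)
Step 5: k = 1.44e+10 × 5.94314e-21 = 8.5581e-11 s⁻¹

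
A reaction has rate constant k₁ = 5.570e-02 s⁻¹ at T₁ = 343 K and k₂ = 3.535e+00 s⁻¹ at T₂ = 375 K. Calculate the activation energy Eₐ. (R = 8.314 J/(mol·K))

138.7 kJ/mol

Step 1: Use the two-temperature Arrhenius form: ln(k₂/k₁) = -Eₐ/R × (1/T₂ - 1/T₁)
Step 2: ln(k₂/k₁) = ln(3.535e+00/5.570e-02) = ln(63.465) = 4.15049
Step 3: 1/T₂ - 1/T₁ = 1/375 - 1/343 = -2.487852e-04 K⁻¹
Step 4: Eₐ = -R × ln(k₂/k₁) / (1/T₂ - 1/T₁) = -8.314 × 4.15049 / -2.487852e-04
Step 5: Eₐ = 1.3870e+05 J/mol = 138.7 kJ/mol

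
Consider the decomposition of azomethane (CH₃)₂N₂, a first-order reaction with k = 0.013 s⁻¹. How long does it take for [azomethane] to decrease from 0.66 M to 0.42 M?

34.77 s

Step 1: For first-order: t = ln([azomethane]₀/[azomethane])/k
Step 2: t = ln(0.66/0.42)/0.013
Step 3: t = ln(1.571)/0.013
Step 4: t = 0.452/0.013 = 34.77 s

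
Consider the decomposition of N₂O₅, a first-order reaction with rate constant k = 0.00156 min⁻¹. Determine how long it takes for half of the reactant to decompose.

444.3 min

Step 1: For a first-order reaction, t₁/₂ = ln(2)/k
Step 2: t₁/₂ = ln(2)/0.00156
Step 3: t₁/₂ = 0.6931/0.00156 = 444.3 min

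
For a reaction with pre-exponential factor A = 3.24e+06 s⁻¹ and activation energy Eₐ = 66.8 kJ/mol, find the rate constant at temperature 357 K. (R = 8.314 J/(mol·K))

5.45e-04 s⁻¹

Step 1: Use the Arrhenius equation: k = A × exp(-Eₐ/RT)
Step 2: Convert Eₐ to J/mol: 66.8 kJ/mol = 66800 J/mol
Step 3: Calculate the exponent: -Eₐ/(RT) = -66800/(8.314 × 357) = -22.50600
Step 4: k = 3.24e+06 × exp(-22.50600)
Step 5: k = 3.24e+06 × 1.68178e-10 = 5.4490e-04 s⁻¹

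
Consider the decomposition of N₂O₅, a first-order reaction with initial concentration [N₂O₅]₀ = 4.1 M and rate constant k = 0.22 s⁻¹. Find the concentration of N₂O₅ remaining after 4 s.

1.701 M

Step 1: For a first-order reaction: [N₂O₅] = [N₂O₅]₀ × e^(-kt)
Step 2: [N₂O₅] = 4.1 × e^(-0.22 × 4)
Step 3: [N₂O₅] = 4.1 × e^(-0.88)
Step 4: [N₂O₅] = 4.1 × 0.414783 = 1.701 M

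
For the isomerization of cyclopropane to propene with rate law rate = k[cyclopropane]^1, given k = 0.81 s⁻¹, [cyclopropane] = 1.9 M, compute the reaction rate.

1.539 M/s

Step 1: Identify the rate law: rate = k[cyclopropane]^1
Step 2: Substitute values: rate = 0.81 × (1.9)^1
Step 3: Calculate: rate = 0.81 × 1.9 = 1.539 M/s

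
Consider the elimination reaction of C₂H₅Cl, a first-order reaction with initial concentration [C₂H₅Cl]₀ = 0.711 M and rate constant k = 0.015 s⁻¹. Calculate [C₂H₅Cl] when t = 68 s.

0.2564 M

Step 1: For a first-order reaction: [C₂H₅Cl] = [C₂H₅Cl]₀ × e^(-kt)
Step 2: [C₂H₅Cl] = 0.711 × e^(-0.015 × 68)
Step 3: [C₂H₅Cl] = 0.711 × e^(-1.02)
Step 4: [C₂H₅Cl] = 0.711 × 0.360595 = 0.2564 M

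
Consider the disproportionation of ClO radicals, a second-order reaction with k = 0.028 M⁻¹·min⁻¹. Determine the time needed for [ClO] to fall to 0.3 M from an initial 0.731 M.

70.19 min

Step 1: For second-order: t = (1/[ClO] - 1/[ClO]₀)/k
Step 2: t = (1/0.3 - 1/0.731)/0.028
Step 3: t = (3.333 - 1.368)/0.028
Step 4: t = 1.965/0.028 = 70.19 min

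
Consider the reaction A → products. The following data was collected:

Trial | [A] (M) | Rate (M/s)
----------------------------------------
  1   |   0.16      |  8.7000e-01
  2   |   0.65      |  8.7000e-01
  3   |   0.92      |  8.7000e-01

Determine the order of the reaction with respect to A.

zeroth order (0)

Step 1: Compare trials - when concentration changes, rate stays constant.
Step 2: rate₂/rate₁ = 8.7000e-01/8.7000e-01 = 1
Step 3: [A]₂/[A]₁ = 0.65/0.16 = 4.062
Step 4: Since rate ratio ≈ (conc ratio)^0, the reaction is zeroth order.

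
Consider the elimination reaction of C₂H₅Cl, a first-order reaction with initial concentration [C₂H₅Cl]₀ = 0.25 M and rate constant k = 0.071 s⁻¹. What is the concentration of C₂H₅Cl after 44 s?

0.011 M

Step 1: For a first-order reaction: [C₂H₅Cl] = [C₂H₅Cl]₀ × e^(-kt)
Step 2: [C₂H₅Cl] = 0.25 × e^(-0.071 × 44)
Step 3: [C₂H₅Cl] = 0.25 × e^(-3.124)
Step 4: [C₂H₅Cl] = 0.25 × 0.0439809 = 0.011 M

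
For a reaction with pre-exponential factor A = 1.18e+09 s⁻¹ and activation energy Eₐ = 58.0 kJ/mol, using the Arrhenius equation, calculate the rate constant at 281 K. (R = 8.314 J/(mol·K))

1.95e-02 s⁻¹

Step 1: Use the Arrhenius equation: k = A × exp(-Eₐ/RT)
Step 2: Convert Eₐ to J/mol: 58.0 kJ/mol = 58000 J/mol
Step 3: Calculate the exponent: -Eₐ/(RT) = -58000/(8.314 × 281) = -24.82628
Step 4: k = 1.18e+09 × exp(-24.82628)
Step 5: k = 1.18e+09 × 1.65228e-11 = 1.9497e-02 s⁻¹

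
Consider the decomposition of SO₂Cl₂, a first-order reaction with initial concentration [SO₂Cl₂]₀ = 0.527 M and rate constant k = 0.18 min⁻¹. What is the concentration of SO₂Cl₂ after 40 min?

0.0003935 M

Step 1: For a first-order reaction: [SO₂Cl₂] = [SO₂Cl₂]₀ × e^(-kt)
Step 2: [SO₂Cl₂] = 0.527 × e^(-0.18 × 40)
Step 3: [SO₂Cl₂] = 0.527 × e^(-7.2)
Step 4: [SO₂Cl₂] = 0.527 × 0.000746586 = 0.0003935 M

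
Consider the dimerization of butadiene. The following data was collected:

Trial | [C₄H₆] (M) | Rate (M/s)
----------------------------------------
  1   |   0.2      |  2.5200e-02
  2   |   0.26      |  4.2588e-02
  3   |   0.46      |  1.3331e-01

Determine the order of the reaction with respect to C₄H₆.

second order (2)

Step 1: Compare trials to find order n where rate₂/rate₁ = ([C₄H₆]₂/[C₄H₆]₁)^n
Step 2: rate₂/rate₁ = 4.2588e-02/2.5200e-02 = 1.69
Step 3: [C₄H₆]₂/[C₄H₆]₁ = 0.26/0.2 = 1.3
Step 4: n = ln(1.69)/ln(1.3) = 2.00 ≈ 2
Step 5: The reaction is second order in C₄H₆.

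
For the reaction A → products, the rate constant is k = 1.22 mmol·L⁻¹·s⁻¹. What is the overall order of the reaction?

zeroth order (0)

Step 1: The units of k for an nth-order reaction are (concentration)^(1-n)·(time)⁻¹.
Step 2: Here k has units mmol·L⁻¹·s⁻¹, so the concentration exponent is 1.
Step 3: 1 - n = 1 ⇒ n = 0. The reaction is zeroth order.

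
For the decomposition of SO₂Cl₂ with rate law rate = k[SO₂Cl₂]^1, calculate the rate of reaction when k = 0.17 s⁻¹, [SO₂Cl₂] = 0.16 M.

0.0272 M/s

Step 1: Identify the rate law: rate = k[SO₂Cl₂]^1
Step 2: Substitute values: rate = 0.17 × (0.16)^1
Step 3: Calculate: rate = 0.17 × 0.16 = 0.0272 M/s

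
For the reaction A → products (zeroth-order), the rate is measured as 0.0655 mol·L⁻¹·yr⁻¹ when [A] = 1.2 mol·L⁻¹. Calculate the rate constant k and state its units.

0.0655 mol·L⁻¹·yr⁻¹

Step 1: For a zeroth-order reaction, rate = k (independent of concentration).
Step 2: k = rate = 0.0655 mol·L⁻¹·yr⁻¹.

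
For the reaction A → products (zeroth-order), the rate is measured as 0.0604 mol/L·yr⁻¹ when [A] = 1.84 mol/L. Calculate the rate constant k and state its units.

0.0604 mol/L·yr⁻¹

Step 1: For a zeroth-order reaction, rate = k (independent of concentration).
Step 2: k = rate = 0.0604 mol/L·yr⁻¹.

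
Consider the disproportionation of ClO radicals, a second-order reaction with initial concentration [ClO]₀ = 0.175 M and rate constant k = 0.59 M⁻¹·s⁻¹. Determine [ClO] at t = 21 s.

0.05524 M

Step 1: For a second-order reaction: 1/[ClO] = 1/[ClO]₀ + kt
Step 2: 1/[ClO] = 1/0.175 + 0.59 × 21
Step 3: 1/[ClO] = 5.714 + 12.39 = 18.1
Step 4: [ClO] = 1/18.1 = 0.05524 M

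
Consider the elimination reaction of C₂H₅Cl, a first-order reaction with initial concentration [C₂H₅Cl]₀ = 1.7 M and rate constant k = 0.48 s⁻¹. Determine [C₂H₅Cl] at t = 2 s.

0.6509 M

Step 1: For a first-order reaction: [C₂H₅Cl] = [C₂H₅Cl]₀ × e^(-kt)
Step 2: [C₂H₅Cl] = 1.7 × e^(-0.48 × 2)
Step 3: [C₂H₅Cl] = 1.7 × e^(-0.96)
Step 4: [C₂H₅Cl] = 1.7 × 0.382893 = 0.6509 M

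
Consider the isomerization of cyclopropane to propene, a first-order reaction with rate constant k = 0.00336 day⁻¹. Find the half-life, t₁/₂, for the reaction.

206.3 day

Step 1: For a first-order reaction, t₁/₂ = ln(2)/k
Step 2: t₁/₂ = ln(2)/0.00336
Step 3: t₁/₂ = 0.6931/0.00336 = 206.3 day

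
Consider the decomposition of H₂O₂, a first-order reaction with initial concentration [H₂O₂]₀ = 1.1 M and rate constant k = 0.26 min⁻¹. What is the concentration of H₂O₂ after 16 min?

0.01717 M

Step 1: For a first-order reaction: [H₂O₂] = [H₂O₂]₀ × e^(-kt)
Step 2: [H₂O₂] = 1.1 × e^(-0.26 × 16)
Step 3: [H₂O₂] = 1.1 × e^(-4.16)
Step 4: [H₂O₂] = 1.1 × 0.0156076 = 0.01717 M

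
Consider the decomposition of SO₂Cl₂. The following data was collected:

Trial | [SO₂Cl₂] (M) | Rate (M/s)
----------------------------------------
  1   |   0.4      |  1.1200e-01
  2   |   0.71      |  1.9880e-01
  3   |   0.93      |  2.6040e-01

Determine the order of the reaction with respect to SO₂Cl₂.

first order (1)

Step 1: Compare trials to find order n where rate₂/rate₁ = ([SO₂Cl₂]₂/[SO₂Cl₂]₁)^n
Step 2: rate₂/rate₁ = 1.9880e-01/1.1200e-01 = 1.775
Step 3: [SO₂Cl₂]₂/[SO₂Cl₂]₁ = 0.71/0.4 = 1.775
Step 4: n = ln(1.775)/ln(1.775) = 1.00 ≈ 1
Step 5: The reaction is first order in SO₂Cl₂.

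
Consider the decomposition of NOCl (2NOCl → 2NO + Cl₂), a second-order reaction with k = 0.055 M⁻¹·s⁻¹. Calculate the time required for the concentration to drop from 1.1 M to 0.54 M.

17.14 s

Step 1: For second-order: t = (1/[NOCl] - 1/[NOCl]₀)/k
Step 2: t = (1/0.54 - 1/1.1)/0.055
Step 3: t = (1.852 - 0.9091)/0.055
Step 4: t = 0.9428/0.055 = 17.14 s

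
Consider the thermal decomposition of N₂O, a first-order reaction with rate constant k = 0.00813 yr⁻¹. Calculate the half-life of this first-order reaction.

85.26 yr

Step 1: For a first-order reaction, t₁/₂ = ln(2)/k
Step 2: t₁/₂ = ln(2)/0.00813
Step 3: t₁/₂ = 0.6931/0.00813 = 85.26 yr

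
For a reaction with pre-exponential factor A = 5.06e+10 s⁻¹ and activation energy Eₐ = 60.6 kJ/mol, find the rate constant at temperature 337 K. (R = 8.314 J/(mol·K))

2.05e+01 s⁻¹

Step 1: Use the Arrhenius equation: k = A × exp(-Eₐ/RT)
Step 2: Convert Eₐ to J/mol: 60.6 kJ/mol = 60600 J/mol
Step 3: Calculate the exponent: -Eₐ/(RT) = -60600/(8.314 × 337) = -21.62881
Step 4: k = 5.06e+10 × exp(-21.62881)
Step 5: k = 5.06e+10 × 4.04322e-10 = 2.0459e+01 s⁻¹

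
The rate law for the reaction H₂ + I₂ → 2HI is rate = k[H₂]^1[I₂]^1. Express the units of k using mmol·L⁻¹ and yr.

(mmol·L⁻¹)⁻¹·yr⁻¹

Step 1: Overall order = 1 + 1 = 2.
Step 2: rate has units mmol·L⁻¹·yr⁻¹; [H₂]^1[I₂]^1 has units (mmol·L⁻¹)^2.
Step 3: k = rate/([H₂]^1[I₂]^1), so units of k = (mmol·L⁻¹)^(1-2)·yr⁻¹ = (mmol·L⁻¹)⁻¹·yr⁻¹.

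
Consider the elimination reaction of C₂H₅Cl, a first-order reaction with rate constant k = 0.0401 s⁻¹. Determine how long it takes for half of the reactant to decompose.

17.29 s

Step 1: For a first-order reaction, t₁/₂ = ln(2)/k
Step 2: t₁/₂ = ln(2)/0.0401
Step 3: t₁/₂ = 0.6931/0.0401 = 17.29 s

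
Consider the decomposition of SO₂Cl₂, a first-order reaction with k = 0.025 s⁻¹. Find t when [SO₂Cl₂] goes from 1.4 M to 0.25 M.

68.91 s

Step 1: For first-order: t = ln([SO₂Cl₂]₀/[SO₂Cl₂])/k
Step 2: t = ln(1.4/0.25)/0.025
Step 3: t = ln(5.6)/0.025
Step 4: t = 1.723/0.025 = 68.91 s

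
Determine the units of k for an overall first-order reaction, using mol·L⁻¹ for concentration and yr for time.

yr⁻¹

Step 1: For overall order n, rate = k × (concentration)^n.
Step 2: Rate has units mol·L⁻¹·yr⁻¹; concentration term has units (mol·L⁻¹)^1.
Step 3: k = rate / (concentration)^n, so units of k = (mol·L⁻¹)^(1-1)·yr⁻¹ = yr⁻¹.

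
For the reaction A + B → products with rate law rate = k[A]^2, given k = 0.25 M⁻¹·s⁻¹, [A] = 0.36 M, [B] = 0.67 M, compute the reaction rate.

0.0324 M/s

Step 1: The rate law is rate = k[A]^2
Step 2: Note that the rate does not depend on [B] (zero order in B).
Step 3: rate = 0.25 × (0.36)^2 = 0.0324 M/s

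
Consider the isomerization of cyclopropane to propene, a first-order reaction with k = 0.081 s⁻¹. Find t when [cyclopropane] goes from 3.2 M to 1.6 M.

8.557 s

Step 1: For first-order: t = ln([cyclopropane]₀/[cyclopropane])/k
Step 2: t = ln(3.2/1.6)/0.081
Step 3: t = ln(2)/0.081
Step 4: t = 0.6931/0.081 = 8.557 s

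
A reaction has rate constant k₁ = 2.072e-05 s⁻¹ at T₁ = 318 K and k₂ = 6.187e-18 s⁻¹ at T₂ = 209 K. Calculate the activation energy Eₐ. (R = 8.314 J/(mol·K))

146.2 kJ/mol

Step 1: Use the two-temperature Arrhenius form: ln(k₂/k₁) = -Eₐ/R × (1/T₂ - 1/T₁)
Step 2: ln(k₂/k₁) = ln(6.187e-18/2.072e-05) = ln(2.986e-13) = -28.8397
Step 3: 1/T₂ - 1/T₁ = 1/209 - 1/318 = 1.640035e-03 K⁻¹
Step 4: Eₐ = -R × ln(k₂/k₁) / (1/T₂ - 1/T₁) = -8.314 × -28.8397 / 1.640035e-03
Step 5: Eₐ = 1.4620e+05 J/mol = 146.2 kJ/mol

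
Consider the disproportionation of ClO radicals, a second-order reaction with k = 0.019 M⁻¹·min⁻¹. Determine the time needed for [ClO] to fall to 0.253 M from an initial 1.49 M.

172.7 min

Step 1: For second-order: t = (1/[ClO] - 1/[ClO]₀)/k
Step 2: t = (1/0.253 - 1/1.49)/0.019
Step 3: t = (3.953 - 0.6711)/0.019
Step 4: t = 3.281/0.019 = 172.7 min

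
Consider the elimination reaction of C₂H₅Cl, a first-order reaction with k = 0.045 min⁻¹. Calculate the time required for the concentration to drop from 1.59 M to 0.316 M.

35.91 min

Step 1: For first-order: t = ln([C₂H₅Cl]₀/[C₂H₅Cl])/k
Step 2: t = ln(1.59/0.316)/0.045
Step 3: t = ln(5.032)/0.045
Step 4: t = 1.616/0.045 = 35.91 min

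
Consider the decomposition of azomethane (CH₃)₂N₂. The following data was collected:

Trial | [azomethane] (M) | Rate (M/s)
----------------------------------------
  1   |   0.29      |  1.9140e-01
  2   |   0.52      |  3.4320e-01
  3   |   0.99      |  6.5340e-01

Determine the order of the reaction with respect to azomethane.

first order (1)

Step 1: Compare trials to find order n where rate₂/rate₁ = ([azomethane]₂/[azomethane]₁)^n
Step 2: rate₂/rate₁ = 3.4320e-01/1.9140e-01 = 1.793
Step 3: [azomethane]₂/[azomethane]₁ = 0.52/0.29 = 1.793
Step 4: n = ln(1.793)/ln(1.793) = 1.00 ≈ 1
Step 5: The reaction is first order in azomethane.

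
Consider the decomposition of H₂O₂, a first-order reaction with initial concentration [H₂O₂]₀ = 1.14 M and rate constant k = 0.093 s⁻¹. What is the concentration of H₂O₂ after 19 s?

0.1948 M

Step 1: For a first-order reaction: [H₂O₂] = [H₂O₂]₀ × e^(-kt)
Step 2: [H₂O₂] = 1.14 × e^(-0.093 × 19)
Step 3: [H₂O₂] = 1.14 × e^(-1.767)
Step 4: [H₂O₂] = 1.14 × 0.170845 = 0.1948 M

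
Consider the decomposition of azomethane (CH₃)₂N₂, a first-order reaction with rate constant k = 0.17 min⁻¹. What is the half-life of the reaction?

4.077 min

Step 1: For a first-order reaction, t₁/₂ = ln(2)/k
Step 2: t₁/₂ = ln(2)/0.17
Step 3: t₁/₂ = 0.6931/0.17 = 4.077 min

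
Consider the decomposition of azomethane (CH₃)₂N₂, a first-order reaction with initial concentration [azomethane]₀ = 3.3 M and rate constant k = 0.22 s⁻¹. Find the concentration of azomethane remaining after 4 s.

1.369 M

Step 1: For a first-order reaction: [azomethane] = [azomethane]₀ × e^(-kt)
Step 2: [azomethane] = 3.3 × e^(-0.22 × 4)
Step 3: [azomethane] = 3.3 × e^(-0.88)
Step 4: [azomethane] = 3.3 × 0.414783 = 1.369 M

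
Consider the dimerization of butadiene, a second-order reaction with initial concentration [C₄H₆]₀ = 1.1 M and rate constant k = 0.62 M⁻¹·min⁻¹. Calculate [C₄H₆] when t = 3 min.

0.3611 M

Step 1: For a second-order reaction: 1/[C₄H₆] = 1/[C₄H₆]₀ + kt
Step 2: 1/[C₄H₆] = 1/1.1 + 0.62 × 3
Step 3: 1/[C₄H₆] = 0.9091 + 1.86 = 2.769
Step 4: [C₄H₆] = 1/2.769 = 0.3611 M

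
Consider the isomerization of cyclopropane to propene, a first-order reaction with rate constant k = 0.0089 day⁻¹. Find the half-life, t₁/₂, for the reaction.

77.88 day

Step 1: For a first-order reaction, t₁/₂ = ln(2)/k
Step 2: t₁/₂ = ln(2)/0.0089
Step 3: t₁/₂ = 0.6931/0.0089 = 77.88 day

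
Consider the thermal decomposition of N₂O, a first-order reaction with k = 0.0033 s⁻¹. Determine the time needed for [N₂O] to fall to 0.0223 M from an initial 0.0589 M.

294.3 s

Step 1: For first-order: t = ln([N₂O]₀/[N₂O])/k
Step 2: t = ln(0.0589/0.0223)/0.0033
Step 3: t = ln(2.641)/0.0033
Step 4: t = 0.9713/0.0033 = 294.3 s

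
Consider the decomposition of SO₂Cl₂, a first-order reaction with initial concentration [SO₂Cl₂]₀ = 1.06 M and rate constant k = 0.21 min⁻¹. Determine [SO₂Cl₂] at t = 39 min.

0.0002941 M

Step 1: For a first-order reaction: [SO₂Cl₂] = [SO₂Cl₂]₀ × e^(-kt)
Step 2: [SO₂Cl₂] = 1.06 × e^(-0.21 × 39)
Step 3: [SO₂Cl₂] = 1.06 × e^(-8.19)
Step 4: [SO₂Cl₂] = 1.06 × 0.000277414 = 0.0002941 M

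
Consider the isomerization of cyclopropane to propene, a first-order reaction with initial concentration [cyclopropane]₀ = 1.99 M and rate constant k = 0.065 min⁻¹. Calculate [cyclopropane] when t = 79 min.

0.01172 M

Step 1: For a first-order reaction: [cyclopropane] = [cyclopropane]₀ × e^(-kt)
Step 2: [cyclopropane] = 1.99 × e^(-0.065 × 79)
Step 3: [cyclopropane] = 1.99 × e^(-5.135)
Step 4: [cyclopropane] = 1.99 × 0.00588705 = 0.01172 M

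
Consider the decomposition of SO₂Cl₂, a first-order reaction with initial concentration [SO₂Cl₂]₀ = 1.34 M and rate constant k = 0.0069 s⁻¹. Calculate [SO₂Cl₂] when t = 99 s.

0.6768 M

Step 1: For a first-order reaction: [SO₂Cl₂] = [SO₂Cl₂]₀ × e^(-kt)
Step 2: [SO₂Cl₂] = 1.34 × e^(-0.0069 × 99)
Step 3: [SO₂Cl₂] = 1.34 × e^(-0.6831)
Step 4: [SO₂Cl₂] = 1.34 × 0.505049 = 0.6768 M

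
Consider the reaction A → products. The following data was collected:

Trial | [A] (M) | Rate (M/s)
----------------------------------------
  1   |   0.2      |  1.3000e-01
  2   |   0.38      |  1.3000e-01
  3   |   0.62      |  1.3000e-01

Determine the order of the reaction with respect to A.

zeroth order (0)

Step 1: Compare trials - when concentration changes, rate stays constant.
Step 2: rate₂/rate₁ = 1.3000e-01/1.3000e-01 = 1
Step 3: [A]₂/[A]₁ = 0.38/0.2 = 1.9
Step 4: Since rate ratio ≈ (conc ratio)^0, the reaction is zeroth order.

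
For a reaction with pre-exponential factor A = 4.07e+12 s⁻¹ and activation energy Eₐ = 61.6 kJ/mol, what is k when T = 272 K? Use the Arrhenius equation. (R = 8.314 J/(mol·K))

6.02e+00 s⁻¹

Step 1: Use the Arrhenius equation: k = A × exp(-Eₐ/RT)
Step 2: Convert Eₐ to J/mol: 61.6 kJ/mol = 61600 J/mol
Step 3: Calculate the exponent: -Eₐ/(RT) = -61600/(8.314 × 272) = -27.23967
Step 4: k = 4.07e+12 × exp(-27.23967)
Step 5: k = 4.07e+12 × 1.47898e-12 = 6.0194e+00 s⁻¹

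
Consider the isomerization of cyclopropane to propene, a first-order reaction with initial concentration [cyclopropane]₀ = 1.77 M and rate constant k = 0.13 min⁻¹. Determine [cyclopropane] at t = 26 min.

0.06026 M

Step 1: For a first-order reaction: [cyclopropane] = [cyclopropane]₀ × e^(-kt)
Step 2: [cyclopropane] = 1.77 × e^(-0.13 × 26)
Step 3: [cyclopropane] = 1.77 × e^(-3.38)
Step 4: [cyclopropane] = 1.77 × 0.0340475 = 0.06026 M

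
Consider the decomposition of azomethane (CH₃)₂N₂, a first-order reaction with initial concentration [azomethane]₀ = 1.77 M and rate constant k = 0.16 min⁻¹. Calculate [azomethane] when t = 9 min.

0.4194 M

Step 1: For a first-order reaction: [azomethane] = [azomethane]₀ × e^(-kt)
Step 2: [azomethane] = 1.77 × e^(-0.16 × 9)
Step 3: [azomethane] = 1.77 × e^(-1.44)
Step 4: [azomethane] = 1.77 × 0.236928 = 0.4194 M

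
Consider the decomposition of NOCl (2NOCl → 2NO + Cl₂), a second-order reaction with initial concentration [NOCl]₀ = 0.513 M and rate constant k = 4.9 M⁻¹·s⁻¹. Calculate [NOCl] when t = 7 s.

0.02759 M

Step 1: For a second-order reaction: 1/[NOCl] = 1/[NOCl]₀ + kt
Step 2: 1/[NOCl] = 1/0.513 + 4.9 × 7
Step 3: 1/[NOCl] = 1.949 + 34.3 = 36.25
Step 4: [NOCl] = 1/36.25 = 0.02759 M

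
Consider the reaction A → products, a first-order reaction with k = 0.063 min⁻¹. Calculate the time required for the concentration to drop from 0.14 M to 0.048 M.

16.99 min

Step 1: For first-order: t = ln([A]₀/[A])/k
Step 2: t = ln(0.14/0.048)/0.063
Step 3: t = ln(2.917)/0.063
Step 4: t = 1.07/0.063 = 16.99 min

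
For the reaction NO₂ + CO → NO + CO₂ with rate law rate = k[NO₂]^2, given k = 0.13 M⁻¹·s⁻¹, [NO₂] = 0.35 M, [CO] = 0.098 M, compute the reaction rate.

0.01592 M/s

Step 1: The rate law is rate = k[NO₂]^2
Step 2: Note that the rate does not depend on [CO] (zero order in CO).
Step 3: rate = 0.13 × (0.35)^2 = 0.015925 M/s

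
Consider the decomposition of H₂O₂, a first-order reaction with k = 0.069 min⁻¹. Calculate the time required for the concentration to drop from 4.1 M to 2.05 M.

10.05 min

Step 1: For first-order: t = ln([H₂O₂]₀/[H₂O₂])/k
Step 2: t = ln(4.1/2.05)/0.069
Step 3: t = ln(2)/0.069
Step 4: t = 0.6931/0.069 = 10.05 min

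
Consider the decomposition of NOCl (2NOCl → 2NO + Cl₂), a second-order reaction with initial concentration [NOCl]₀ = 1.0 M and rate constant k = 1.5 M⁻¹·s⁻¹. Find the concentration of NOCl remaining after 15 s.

0.04255 M

Step 1: For a second-order reaction: 1/[NOCl] = 1/[NOCl]₀ + kt
Step 2: 1/[NOCl] = 1/1.0 + 1.5 × 15
Step 3: 1/[NOCl] = 1 + 22.5 = 23.5
Step 4: [NOCl] = 1/23.5 = 0.04255 M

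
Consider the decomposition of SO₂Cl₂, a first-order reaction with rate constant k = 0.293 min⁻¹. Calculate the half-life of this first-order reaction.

2.366 min

Step 1: For a first-order reaction, t₁/₂ = ln(2)/k
Step 2: t₁/₂ = ln(2)/0.293
Step 3: t₁/₂ = 0.6931/0.293 = 2.366 min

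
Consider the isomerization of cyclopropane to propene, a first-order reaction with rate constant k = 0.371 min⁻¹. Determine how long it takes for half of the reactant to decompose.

1.868 min

Step 1: For a first-order reaction, t₁/₂ = ln(2)/k
Step 2: t₁/₂ = ln(2)/0.371
Step 3: t₁/₂ = 0.6931/0.371 = 1.868 min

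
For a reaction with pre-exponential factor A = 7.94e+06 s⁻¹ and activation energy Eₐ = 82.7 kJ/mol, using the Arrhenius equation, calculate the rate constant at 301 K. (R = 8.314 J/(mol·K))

3.53e-08 s⁻¹

Step 1: Use the Arrhenius equation: k = A × exp(-Eₐ/RT)
Step 2: Convert Eₐ to J/mol: 82.7 kJ/mol = 82700 J/mol
Step 3: Calculate the exponent: -Eₐ/(RT) = -82700/(8.314 × 301) = -33.04677
Step 4: k = 7.94e+06 × exp(-33.04677)
Step 5: k = 7.94e+06 × 4.44601e-15 = 3.5301e-08 s⁻¹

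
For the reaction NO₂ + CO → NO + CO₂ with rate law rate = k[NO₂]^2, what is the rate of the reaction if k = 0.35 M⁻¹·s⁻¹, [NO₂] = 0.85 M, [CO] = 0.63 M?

0.2529 M/s

Step 1: The rate law is rate = k[NO₂]^2
Step 2: Note that the rate does not depend on [CO] (zero order in CO).
Step 3: rate = 0.35 × (0.85)^2 = 0.252875 M/s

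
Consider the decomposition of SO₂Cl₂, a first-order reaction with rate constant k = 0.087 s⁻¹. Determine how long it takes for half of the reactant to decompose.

7.967 s

Step 1: For a first-order reaction, t₁/₂ = ln(2)/k
Step 2: t₁/₂ = ln(2)/0.087
Step 3: t₁/₂ = 0.6931/0.087 = 7.967 s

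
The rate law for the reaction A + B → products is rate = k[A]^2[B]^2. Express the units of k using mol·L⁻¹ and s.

(mol·L⁻¹)⁻³·s⁻¹

Step 1: Overall order = 2 + 2 = 4.
Step 2: rate has units mol·L⁻¹·s⁻¹; [A]^2[B]^2 has units (mol·L⁻¹)^4.
Step 3: k = rate/([A]^2[B]^2), so units of k = (mol·L⁻¹)^(1-4)·s⁻¹ = (mol·L⁻¹)⁻³·s⁻¹.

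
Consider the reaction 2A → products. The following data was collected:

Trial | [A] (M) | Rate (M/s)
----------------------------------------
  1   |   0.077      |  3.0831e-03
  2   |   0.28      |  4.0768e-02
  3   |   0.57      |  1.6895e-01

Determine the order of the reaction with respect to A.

second order (2)

Step 1: Compare trials to find order n where rate₂/rate₁ = ([A]₂/[A]₁)^n
Step 2: rate₂/rate₁ = 4.0768e-02/3.0831e-03 = 13.22
Step 3: [A]₂/[A]₁ = 0.28/0.077 = 3.636
Step 4: n = ln(13.22)/ln(3.636) = 2.00 ≈ 2
Step 5: The reaction is second order in A.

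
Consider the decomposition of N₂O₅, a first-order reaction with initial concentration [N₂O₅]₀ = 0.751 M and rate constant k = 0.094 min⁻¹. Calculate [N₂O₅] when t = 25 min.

0.07162 M

Step 1: For a first-order reaction: [N₂O₅] = [N₂O₅]₀ × e^(-kt)
Step 2: [N₂O₅] = 0.751 × e^(-0.094 × 25)
Step 3: [N₂O₅] = 0.751 × e^(-2.35)
Step 4: [N₂O₅] = 0.751 × 0.0953692 = 0.07162 M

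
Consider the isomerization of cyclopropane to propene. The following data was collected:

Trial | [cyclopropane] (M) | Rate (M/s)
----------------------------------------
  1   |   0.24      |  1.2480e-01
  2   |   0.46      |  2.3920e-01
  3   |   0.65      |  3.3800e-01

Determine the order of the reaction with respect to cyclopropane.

first order (1)

Step 1: Compare trials to find order n where rate₂/rate₁ = ([cyclopropane]₂/[cyclopropane]₁)^n
Step 2: rate₂/rate₁ = 2.3920e-01/1.2480e-01 = 1.917
Step 3: [cyclopropane]₂/[cyclopropane]₁ = 0.46/0.24 = 1.917
Step 4: n = ln(1.917)/ln(1.917) = 1.00 ≈ 1
Step 5: The reaction is first order in cyclopropane.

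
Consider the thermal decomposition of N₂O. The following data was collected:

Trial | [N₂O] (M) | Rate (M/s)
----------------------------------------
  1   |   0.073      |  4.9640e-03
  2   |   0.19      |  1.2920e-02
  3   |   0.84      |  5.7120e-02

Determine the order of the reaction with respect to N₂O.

first order (1)

Step 1: Compare trials to find order n where rate₂/rate₁ = ([N₂O]₂/[N₂O]₁)^n
Step 2: rate₂/rate₁ = 1.2920e-02/4.9640e-03 = 2.603
Step 3: [N₂O]₂/[N₂O]₁ = 0.19/0.073 = 2.603
Step 4: n = ln(2.603)/ln(2.603) = 1.00 ≈ 1
Step 5: The reaction is first order in N₂O.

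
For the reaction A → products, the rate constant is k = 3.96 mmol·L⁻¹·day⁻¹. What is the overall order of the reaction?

zeroth order (0)

Step 1: The units of k for an nth-order reaction are (concentration)^(1-n)·(time)⁻¹.
Step 2: Here k has units mmol·L⁻¹·day⁻¹, so the concentration exponent is 1.
Step 3: 1 - n = 1 ⇒ n = 0. The reaction is zeroth order.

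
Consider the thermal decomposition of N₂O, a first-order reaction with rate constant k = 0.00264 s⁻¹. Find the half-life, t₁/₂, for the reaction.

262.6 s

Step 1: For a first-order reaction, t₁/₂ = ln(2)/k
Step 2: t₁/₂ = ln(2)/0.00264
Step 3: t₁/₂ = 0.6931/0.00264 = 262.6 s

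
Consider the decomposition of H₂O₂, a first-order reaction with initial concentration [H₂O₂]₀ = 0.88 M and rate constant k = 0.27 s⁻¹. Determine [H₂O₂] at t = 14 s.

0.02008 M

Step 1: For a first-order reaction: [H₂O₂] = [H₂O₂]₀ × e^(-kt)
Step 2: [H₂O₂] = 0.88 × e^(-0.27 × 14)
Step 3: [H₂O₂] = 0.88 × e^(-3.78)
Step 4: [H₂O₂] = 0.88 × 0.0228227 = 0.02008 M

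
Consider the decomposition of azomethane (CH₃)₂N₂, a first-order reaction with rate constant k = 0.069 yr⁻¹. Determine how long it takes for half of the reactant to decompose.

10.05 yr

Step 1: For a first-order reaction, t₁/₂ = ln(2)/k
Step 2: t₁/₂ = ln(2)/0.069
Step 3: t₁/₂ = 0.6931/0.069 = 10.05 yr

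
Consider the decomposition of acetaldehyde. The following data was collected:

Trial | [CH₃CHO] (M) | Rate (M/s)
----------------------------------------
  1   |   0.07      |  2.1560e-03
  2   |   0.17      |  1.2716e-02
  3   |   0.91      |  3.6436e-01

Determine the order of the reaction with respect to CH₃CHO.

second order (2)

Step 1: Compare trials to find order n where rate₂/rate₁ = ([CH₃CHO]₂/[CH₃CHO]₁)^n
Step 2: rate₂/rate₁ = 1.2716e-02/2.1560e-03 = 5.898
Step 3: [CH₃CHO]₂/[CH₃CHO]₁ = 0.17/0.07 = 2.429
Step 4: n = ln(5.898)/ln(2.429) = 2.00 ≈ 2
Step 5: The reaction is second order in CH₃CHO.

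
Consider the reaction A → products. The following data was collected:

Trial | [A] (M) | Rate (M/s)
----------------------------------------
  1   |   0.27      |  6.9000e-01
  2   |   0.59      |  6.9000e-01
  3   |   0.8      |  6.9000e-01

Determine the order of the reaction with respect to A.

zeroth order (0)

Step 1: Compare trials - when concentration changes, rate stays constant.
Step 2: rate₂/rate₁ = 6.9000e-01/6.9000e-01 = 1
Step 3: [A]₂/[A]₁ = 0.59/0.27 = 2.185
Step 4: Since rate ratio ≈ (conc ratio)^0, the reaction is zeroth order.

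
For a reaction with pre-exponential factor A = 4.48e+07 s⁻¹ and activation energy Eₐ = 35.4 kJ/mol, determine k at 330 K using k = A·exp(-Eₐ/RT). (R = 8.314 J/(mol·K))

1.12e+02 s⁻¹

Step 1: Use the Arrhenius equation: k = A × exp(-Eₐ/RT)
Step 2: Convert Eₐ to J/mol: 35.4 kJ/mol = 35400 J/mol
Step 3: Calculate the exponent: -Eₐ/(RT) = -35400/(8.314 × 330) = -12.90266
Step 4: k = 4.48e+07 × exp(-12.90266)
Step 5: k = 4.48e+07 × 2.49141e-06 = 1.1162e+02 s⁻¹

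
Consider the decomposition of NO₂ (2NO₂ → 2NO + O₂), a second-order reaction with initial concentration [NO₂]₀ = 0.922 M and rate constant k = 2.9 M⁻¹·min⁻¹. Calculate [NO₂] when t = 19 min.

0.0178 M

Step 1: For a second-order reaction: 1/[NO₂] = 1/[NO₂]₀ + kt
Step 2: 1/[NO₂] = 1/0.922 + 2.9 × 19
Step 3: 1/[NO₂] = 1.085 + 55.1 = 56.18
Step 4: [NO₂] = 1/56.18 = 0.0178 M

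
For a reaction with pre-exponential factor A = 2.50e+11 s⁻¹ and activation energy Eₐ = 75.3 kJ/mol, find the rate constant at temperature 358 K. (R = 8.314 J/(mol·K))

2.57e+00 s⁻¹

Step 1: Use the Arrhenius equation: k = A × exp(-Eₐ/RT)
Step 2: Convert Eₐ to J/mol: 75.3 kJ/mol = 75300 J/mol
Step 3: Calculate the exponent: -Eₐ/(RT) = -75300/(8.314 × 358) = -25.29892
Step 4: k = 2.50e+11 × exp(-25.29892)
Step 5: k = 2.50e+11 × 1.02996e-11 = 2.5749e+00 s⁻¹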